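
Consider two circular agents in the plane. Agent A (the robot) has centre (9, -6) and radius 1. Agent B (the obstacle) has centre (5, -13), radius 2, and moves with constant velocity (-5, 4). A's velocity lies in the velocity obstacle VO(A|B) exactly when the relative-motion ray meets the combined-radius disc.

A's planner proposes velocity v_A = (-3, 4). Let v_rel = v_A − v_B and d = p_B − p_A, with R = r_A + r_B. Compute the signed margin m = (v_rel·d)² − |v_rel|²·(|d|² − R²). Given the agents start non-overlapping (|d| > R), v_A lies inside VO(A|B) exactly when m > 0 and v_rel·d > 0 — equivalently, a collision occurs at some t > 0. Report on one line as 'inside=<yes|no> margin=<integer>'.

d = (-4, -7),  |d|² = 65;  R = 1+2 = 3,  c = 65−3² = 56
v_rel = (2, 0),  |v_rel|² = 4;  v_rel·d = (2)·(-4) + (0)·(-7) = -8
4·t² + 16·t + 56 = 0  ⇒  m = (-8)² − 4·56 = -160
m = -160 < 0,  v_rel·d = -8 < 0  ⇒  outside

inside=no margin=-160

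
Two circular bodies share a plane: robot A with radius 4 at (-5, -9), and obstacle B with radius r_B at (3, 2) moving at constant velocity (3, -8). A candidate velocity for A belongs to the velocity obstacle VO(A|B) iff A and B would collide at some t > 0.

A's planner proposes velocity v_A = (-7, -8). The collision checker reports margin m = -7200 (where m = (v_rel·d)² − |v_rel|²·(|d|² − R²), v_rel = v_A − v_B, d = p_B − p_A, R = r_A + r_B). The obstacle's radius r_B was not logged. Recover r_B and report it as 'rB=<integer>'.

m = -7200
d = (8, 11);  v_rel = (-10, 0),  |v_rel|² = 100
v_rel×d = (-10)·(11) − (0)·(8) = -110
since m = R²·100 − (-110)²:  R² = (12100 + -7200) / 100 = 49
R = √49 = 7  ⇒  r_B = 7 − 4 = 3

rB=3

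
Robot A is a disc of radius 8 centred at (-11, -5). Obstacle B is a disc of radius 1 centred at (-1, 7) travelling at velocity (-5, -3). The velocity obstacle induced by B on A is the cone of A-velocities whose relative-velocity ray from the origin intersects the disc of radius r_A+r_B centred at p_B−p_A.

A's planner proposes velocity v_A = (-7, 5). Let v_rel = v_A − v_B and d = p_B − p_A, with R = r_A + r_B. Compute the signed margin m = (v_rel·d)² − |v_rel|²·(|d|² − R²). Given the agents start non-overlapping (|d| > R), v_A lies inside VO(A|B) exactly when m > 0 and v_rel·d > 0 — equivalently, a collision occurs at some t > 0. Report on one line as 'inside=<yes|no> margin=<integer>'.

d = (10, 12),  |d|² = 244;  R = 8+1 = 9,  c = 244−9² = 163
v_rel = (-2, 8),  |v_rel|² = 68;  v_rel·d = (-2)·(10) + (8)·(12) = 76
68·t² − 152·t + 163 = 0  ⇒  m = 76² − 68·163 = -5308
m = -5308 < 0,  v_rel·d = 76 > 0  ⇒  outside

inside=no margin=-5308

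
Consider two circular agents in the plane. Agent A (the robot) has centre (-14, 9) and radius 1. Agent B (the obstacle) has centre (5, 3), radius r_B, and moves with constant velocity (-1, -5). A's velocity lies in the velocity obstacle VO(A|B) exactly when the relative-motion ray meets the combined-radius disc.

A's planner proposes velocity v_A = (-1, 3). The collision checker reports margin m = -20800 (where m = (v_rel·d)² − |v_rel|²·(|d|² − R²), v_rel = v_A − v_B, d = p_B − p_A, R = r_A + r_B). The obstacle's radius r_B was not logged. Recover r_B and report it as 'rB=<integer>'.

m = -20800
d = (19, -6);  v_rel = (0, 8),  |v_rel|² = 64
v_rel×d = (0)·(-6) − (8)·(19) = -152
since m = R²·64 − (-152)²:  R² = (23104 + -20800) / 64 = 36
R = √36 = 6  ⇒  r_B = 6 − 1 = 5

rB=5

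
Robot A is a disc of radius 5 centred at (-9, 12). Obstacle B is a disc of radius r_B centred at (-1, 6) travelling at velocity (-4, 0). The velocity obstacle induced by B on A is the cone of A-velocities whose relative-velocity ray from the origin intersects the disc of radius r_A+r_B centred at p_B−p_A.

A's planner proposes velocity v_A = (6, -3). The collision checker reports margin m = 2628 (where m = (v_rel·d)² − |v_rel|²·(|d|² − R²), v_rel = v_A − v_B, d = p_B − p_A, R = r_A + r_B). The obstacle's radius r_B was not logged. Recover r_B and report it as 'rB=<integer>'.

m = 2628
d = (8, -6);  v_rel = (10, -3),  |v_rel|² = 109
v_rel×d = (10)·(-6) − (-3)·(8) = -36
since m = R²·109 − (-36)²:  R² = (1296 + 2628) / 109 = 36
R = √36 = 6  ⇒  r_B = 6 − 5 = 1

rB=1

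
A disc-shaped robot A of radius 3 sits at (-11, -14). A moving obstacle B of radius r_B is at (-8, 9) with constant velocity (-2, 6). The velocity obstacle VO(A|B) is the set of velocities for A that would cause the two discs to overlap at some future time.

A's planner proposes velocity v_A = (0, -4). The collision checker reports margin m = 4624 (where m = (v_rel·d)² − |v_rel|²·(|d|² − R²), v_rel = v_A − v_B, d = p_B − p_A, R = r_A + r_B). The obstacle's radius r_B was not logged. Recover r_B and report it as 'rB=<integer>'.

m = 4624
d = (3, 23);  v_rel = (2, -10),  |v_rel|² = 104
v_rel×d = (2)·(23) − (-10)·(3) = 76
since m = R²·104 − 76²:  R² = (5776 + 4624) / 104 = 100
R = √100 = 10  ⇒  r_B = 10 − 3 = 7

rB=7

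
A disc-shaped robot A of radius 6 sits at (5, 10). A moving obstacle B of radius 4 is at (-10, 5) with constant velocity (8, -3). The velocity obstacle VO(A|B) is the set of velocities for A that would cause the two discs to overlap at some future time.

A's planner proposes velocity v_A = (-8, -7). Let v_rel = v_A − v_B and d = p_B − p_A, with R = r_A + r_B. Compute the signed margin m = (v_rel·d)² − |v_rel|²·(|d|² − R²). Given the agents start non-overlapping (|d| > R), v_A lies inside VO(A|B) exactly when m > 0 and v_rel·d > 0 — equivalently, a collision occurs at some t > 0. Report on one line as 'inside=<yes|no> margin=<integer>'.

d = (-15, -5),  |d|² = 250;  R = 6+4 = 10,  c = 250−10² = 150
v_rel = (-16, -4),  |v_rel|² = 272;  v_rel·d = (-16)·(-15) + (-4)·(-5) = 260
272·t² − 520·t + 150 = 0  ⇒  m = 260² − 272·150 = 26800
m = 26800 > 0,  v_rel·d = 260 > 0  ⇒  inside

inside=yes margin=26800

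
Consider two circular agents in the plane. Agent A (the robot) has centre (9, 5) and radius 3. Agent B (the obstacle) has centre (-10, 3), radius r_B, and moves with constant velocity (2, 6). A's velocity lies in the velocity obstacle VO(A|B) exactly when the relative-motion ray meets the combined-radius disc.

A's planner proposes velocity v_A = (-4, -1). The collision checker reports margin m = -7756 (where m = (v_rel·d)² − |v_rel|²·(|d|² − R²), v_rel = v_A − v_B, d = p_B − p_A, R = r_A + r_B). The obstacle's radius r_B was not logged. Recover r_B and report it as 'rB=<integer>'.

m = -7756
d = (-19, -2);  v_rel = (-6, -7),  |v_rel|² = 85
v_rel×d = (-6)·(-2) − (-7)·(-19) = -121
since m = R²·85 − (-121)²:  R² = (14641 + -7756) / 85 = 81
R = √81 = 9  ⇒  r_B = 9 − 3 = 6

rB=6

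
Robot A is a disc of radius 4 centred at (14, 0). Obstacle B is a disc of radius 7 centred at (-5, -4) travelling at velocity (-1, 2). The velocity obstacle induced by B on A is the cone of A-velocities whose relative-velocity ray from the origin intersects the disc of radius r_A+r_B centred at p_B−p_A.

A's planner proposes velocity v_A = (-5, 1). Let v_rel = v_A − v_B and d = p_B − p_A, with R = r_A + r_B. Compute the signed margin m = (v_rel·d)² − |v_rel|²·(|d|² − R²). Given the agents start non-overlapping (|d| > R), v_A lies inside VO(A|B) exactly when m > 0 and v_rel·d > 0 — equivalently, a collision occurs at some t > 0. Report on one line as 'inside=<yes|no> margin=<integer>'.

d = (-19, -4),  |d|² = 377;  R = 4+7 = 11,  c = 377−11² = 256
v_rel = (-4, -1),  |v_rel|² = 17;  v_rel·d = (-4)·(-19) + (-1)·(-4) = 80
17·t² − 160·t + 256 = 0  ⇒  m = 80² − 17·256 = 2048
m = 2048 > 0,  v_rel·d = 80 > 0  ⇒  inside

inside=yes margin=2048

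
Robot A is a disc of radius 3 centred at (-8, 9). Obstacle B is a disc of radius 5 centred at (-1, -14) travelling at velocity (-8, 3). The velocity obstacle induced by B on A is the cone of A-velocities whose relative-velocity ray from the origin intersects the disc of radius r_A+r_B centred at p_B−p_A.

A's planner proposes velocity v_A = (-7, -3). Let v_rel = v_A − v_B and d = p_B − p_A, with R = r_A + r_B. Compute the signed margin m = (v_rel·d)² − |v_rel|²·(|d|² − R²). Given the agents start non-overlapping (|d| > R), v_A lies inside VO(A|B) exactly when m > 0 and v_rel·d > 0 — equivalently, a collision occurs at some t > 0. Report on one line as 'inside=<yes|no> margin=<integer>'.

d = (7, -23),  |d|² = 578;  R = 3+5 = 8,  c = 578−8² = 514
v_rel = (1, -6),  |v_rel|² = 37;  v_rel·d = (1)·(7) + (-6)·(-23) = 145
37·t² − 290·t + 514 = 0  ⇒  m = 145² − 37·514 = 2007
m = 2007 > 0,  v_rel·d = 145 > 0  ⇒  inside

inside=yes margin=2007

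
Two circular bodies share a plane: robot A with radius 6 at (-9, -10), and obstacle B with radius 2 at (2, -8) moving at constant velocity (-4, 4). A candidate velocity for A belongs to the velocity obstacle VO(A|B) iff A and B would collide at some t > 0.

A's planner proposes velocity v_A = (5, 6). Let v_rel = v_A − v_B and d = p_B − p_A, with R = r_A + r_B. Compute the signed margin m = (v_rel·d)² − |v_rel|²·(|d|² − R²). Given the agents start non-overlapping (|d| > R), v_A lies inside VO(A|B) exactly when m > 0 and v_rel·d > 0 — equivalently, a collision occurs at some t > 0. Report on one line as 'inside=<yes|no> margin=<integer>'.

d = (11, 2),  |d|² = 125;  R = 6+2 = 8,  c = 125−8² = 61
v_rel = (9, 2),  |v_rel|² = 85;  v_rel·d = (9)·(11) + (2)·(2) = 103
85·t² − 206·t + 61 = 0  ⇒  m = 103² − 85·61 = 5424
m = 5424 > 0,  v_rel·d = 103 > 0  ⇒  inside

inside=yes margin=5424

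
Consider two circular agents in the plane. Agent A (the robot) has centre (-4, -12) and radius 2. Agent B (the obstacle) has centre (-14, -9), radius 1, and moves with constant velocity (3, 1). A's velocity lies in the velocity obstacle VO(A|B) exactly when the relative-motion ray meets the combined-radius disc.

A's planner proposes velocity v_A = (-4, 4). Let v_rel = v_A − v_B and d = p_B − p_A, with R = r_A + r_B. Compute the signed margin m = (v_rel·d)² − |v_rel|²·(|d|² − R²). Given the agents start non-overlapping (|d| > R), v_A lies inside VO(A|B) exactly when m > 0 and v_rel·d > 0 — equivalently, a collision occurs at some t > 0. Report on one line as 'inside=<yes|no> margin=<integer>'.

d = (-10, 3),  |d|² = 109;  R = 2+1 = 3,  c = 109−3² = 100
v_rel = (-7, 3),  |v_rel|² = 58;  v_rel·d = (-7)·(-10) + (3)·(3) = 79
58·t² − 158·t + 100 = 0  ⇒  m = 79² − 58·100 = 441
m = 441 > 0,  v_rel·d = 79 > 0  ⇒  inside

inside=yes margin=441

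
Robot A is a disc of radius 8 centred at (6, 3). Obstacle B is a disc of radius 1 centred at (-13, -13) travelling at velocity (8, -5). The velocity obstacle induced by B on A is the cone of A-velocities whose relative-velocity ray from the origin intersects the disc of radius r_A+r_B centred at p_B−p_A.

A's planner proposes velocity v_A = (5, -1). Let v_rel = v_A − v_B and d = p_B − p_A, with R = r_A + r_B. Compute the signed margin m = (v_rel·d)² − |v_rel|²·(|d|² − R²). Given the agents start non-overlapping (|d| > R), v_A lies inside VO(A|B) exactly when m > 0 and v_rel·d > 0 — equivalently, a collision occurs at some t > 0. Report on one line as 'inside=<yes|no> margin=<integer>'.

d = (-19, -16),  |d|² = 617;  R = 8+1 = 9,  c = 617−9² = 536
v_rel = (-3, 4),  |v_rel|² = 25;  v_rel·d = (-3)·(-19) + (4)·(-16) = -7
25·t² + 14·t + 536 = 0  ⇒  m = (-7)² − 25·536 = -13351
m = -13351 < 0,  v_rel·d = -7 < 0  ⇒  outside

inside=no margin=-13351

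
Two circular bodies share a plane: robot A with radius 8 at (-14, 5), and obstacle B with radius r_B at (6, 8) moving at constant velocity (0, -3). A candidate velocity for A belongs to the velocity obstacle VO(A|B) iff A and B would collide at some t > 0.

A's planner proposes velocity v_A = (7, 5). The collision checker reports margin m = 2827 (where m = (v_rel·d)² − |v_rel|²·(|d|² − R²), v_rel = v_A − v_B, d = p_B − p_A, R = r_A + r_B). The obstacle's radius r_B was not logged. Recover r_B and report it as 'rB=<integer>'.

m = 2827
d = (20, 3);  v_rel = (7, 8),  |v_rel|² = 113
v_rel×d = (7)·(3) − (8)·(20) = -139
since m = R²·113 − (-139)²:  R² = (19321 + 2827) / 113 = 196
R = √196 = 14  ⇒  r_B = 14 − 8 = 6

rB=6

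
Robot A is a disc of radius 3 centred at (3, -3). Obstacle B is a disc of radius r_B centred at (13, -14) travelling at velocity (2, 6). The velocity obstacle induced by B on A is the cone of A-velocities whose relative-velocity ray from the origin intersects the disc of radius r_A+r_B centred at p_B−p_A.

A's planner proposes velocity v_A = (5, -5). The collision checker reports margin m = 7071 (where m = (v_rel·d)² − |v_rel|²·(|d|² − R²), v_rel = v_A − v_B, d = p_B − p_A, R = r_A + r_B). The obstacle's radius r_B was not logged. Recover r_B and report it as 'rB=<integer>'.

m = 7071
d = (10, -11);  v_rel = (3, -11),  |v_rel|² = 130
v_rel×d = (3)·(-11) − (-11)·(10) = 77
since m = R²·130 − 77²:  R² = (5929 + 7071) / 130 = 100
R = √100 = 10  ⇒  r_B = 10 − 3 = 7

rB=7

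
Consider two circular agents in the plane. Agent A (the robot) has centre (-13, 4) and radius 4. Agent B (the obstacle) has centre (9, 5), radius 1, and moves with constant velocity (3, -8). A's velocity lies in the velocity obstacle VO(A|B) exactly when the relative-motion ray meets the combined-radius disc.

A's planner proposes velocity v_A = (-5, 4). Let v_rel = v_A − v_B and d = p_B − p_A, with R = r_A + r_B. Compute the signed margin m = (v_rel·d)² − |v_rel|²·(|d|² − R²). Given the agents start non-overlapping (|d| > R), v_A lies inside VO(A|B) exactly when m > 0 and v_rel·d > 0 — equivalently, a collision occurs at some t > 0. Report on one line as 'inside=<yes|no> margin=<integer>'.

d = (22, 1),  |d|² = 485;  R = 4+1 = 5,  c = 485−5² = 460
v_rel = (-8, 12),  |v_rel|² = 208;  v_rel·d = (-8)·(22) + (12)·(1) = -164
208·t² + 328·t + 460 = 0  ⇒  m = (-164)² − 208·460 = -68784
m = -68784 < 0,  v_rel·d = -164 < 0  ⇒  outside

inside=no margin=-68784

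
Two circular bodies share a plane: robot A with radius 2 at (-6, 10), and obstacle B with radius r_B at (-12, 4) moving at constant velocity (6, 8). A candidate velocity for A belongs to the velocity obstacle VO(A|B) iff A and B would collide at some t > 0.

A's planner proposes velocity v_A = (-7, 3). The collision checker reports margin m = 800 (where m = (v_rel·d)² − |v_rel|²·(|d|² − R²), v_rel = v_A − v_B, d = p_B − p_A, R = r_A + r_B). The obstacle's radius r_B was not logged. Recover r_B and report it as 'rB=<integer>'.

m = 800
d = (-6, -6);  v_rel = (-13, -5),  |v_rel|² = 194
v_rel×d = (-13)·(-6) − (-5)·(-6) = 48
since m = R²·194 − 48²:  R² = (2304 + 800) / 194 = 16
R = √16 = 4  ⇒  r_B = 4 − 2 = 2

rB=2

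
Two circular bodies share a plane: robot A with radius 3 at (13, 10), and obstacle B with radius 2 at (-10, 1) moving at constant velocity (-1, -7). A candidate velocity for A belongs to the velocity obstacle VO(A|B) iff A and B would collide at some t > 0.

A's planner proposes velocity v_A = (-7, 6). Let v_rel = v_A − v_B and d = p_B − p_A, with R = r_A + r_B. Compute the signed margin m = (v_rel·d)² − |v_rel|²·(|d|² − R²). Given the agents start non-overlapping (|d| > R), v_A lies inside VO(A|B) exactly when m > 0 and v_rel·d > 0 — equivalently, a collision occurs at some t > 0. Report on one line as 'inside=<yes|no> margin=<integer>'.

d = (-23, -9),  |d|² = 610;  R = 3+2 = 5,  c = 610−5² = 585
v_rel = (-6, 13),  |v_rel|² = 205;  v_rel·d = (-6)·(-23) + (13)·(-9) = 21
205·t² − 42·t + 585 = 0  ⇒  m = 21² − 205·585 = -119484
m = -119484 < 0,  v_rel·d = 21 > 0  ⇒  outside

inside=no margin=-119484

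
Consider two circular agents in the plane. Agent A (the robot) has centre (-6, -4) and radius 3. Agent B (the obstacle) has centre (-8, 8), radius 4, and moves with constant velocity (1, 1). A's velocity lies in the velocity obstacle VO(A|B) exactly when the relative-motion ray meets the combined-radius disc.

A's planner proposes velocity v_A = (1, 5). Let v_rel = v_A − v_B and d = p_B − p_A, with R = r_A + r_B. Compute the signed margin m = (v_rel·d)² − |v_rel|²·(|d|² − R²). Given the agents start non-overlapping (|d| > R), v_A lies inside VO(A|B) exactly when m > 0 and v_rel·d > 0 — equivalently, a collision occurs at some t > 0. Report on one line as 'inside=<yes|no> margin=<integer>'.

d = (-2, 12),  |d|² = 148;  R = 3+4 = 7,  c = 148−7² = 99
v_rel = (0, 4),  |v_rel|² = 16;  v_rel·d = (0)·(-2) + (4)·(12) = 48
16·t² − 96·t + 99 = 0  ⇒  m = 48² − 16·99 = 720
m = 720 > 0,  v_rel·d = 48 > 0  ⇒  inside

inside=yes margin=720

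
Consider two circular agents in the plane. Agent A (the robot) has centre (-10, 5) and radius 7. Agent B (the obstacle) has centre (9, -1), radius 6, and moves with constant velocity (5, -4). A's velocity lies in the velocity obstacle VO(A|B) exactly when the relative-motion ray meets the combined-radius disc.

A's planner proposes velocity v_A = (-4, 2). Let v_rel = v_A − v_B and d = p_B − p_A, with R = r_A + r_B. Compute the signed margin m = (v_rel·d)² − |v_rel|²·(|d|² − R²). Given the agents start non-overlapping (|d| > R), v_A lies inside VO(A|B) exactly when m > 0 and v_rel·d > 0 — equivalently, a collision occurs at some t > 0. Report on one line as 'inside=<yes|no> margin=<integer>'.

d = (19, -6),  |d|² = 397;  R = 7+6 = 13,  c = 397−13² = 228
v_rel = (-9, 6),  |v_rel|² = 117;  v_rel·d = (-9)·(19) + (6)·(-6) = -207
117·t² + 414·t + 228 = 0  ⇒  m = (-207)² − 117·228 = 16173
m = 16173 > 0,  v_rel·d = -207 < 0  ⇒  outside

inside=no margin=16173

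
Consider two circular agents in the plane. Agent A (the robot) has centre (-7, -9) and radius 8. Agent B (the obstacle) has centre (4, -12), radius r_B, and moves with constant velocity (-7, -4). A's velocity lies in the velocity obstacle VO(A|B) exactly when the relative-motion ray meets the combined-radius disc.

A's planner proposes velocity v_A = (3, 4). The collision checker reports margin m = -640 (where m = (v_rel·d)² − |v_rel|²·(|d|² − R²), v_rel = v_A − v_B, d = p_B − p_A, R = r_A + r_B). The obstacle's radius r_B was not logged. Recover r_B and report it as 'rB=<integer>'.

m = -640
d = (11, -3);  v_rel = (10, 8),  |v_rel|² = 164
v_rel×d = (10)·(-3) − (8)·(11) = -118
since m = R²·164 − (-118)²:  R² = (13924 + -640) / 164 = 81
R = √81 = 9  ⇒  r_B = 9 − 8 = 1

rB=1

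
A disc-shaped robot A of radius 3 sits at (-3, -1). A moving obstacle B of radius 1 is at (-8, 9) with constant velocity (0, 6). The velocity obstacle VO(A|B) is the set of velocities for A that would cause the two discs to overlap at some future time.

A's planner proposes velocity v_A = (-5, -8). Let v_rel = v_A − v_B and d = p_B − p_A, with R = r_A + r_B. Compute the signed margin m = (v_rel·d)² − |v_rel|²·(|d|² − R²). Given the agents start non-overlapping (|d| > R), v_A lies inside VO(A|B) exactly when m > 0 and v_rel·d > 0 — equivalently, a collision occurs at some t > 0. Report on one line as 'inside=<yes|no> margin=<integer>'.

d = (-5, 10),  |d|² = 125;  R = 3+1 = 4,  c = 125−4² = 109
v_rel = (-5, -14),  |v_rel|² = 221;  v_rel·d = (-5)·(-5) + (-14)·(10) = -115
221·t² + 230·t + 109 = 0  ⇒  m = (-115)² − 221·109 = -10864
m = -10864 < 0,  v_rel·d = -115 < 0  ⇒  outside

inside=no margin=-10864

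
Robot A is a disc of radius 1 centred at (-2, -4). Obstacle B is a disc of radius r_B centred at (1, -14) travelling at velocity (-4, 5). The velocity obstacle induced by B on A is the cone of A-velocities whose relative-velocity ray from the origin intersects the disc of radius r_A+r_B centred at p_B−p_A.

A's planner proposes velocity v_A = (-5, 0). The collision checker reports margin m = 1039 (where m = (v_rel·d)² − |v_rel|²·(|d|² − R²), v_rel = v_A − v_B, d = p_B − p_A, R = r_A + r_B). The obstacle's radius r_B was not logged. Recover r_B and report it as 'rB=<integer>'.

m = 1039
d = (3, -10);  v_rel = (-1, -5),  |v_rel|² = 26
v_rel×d = (-1)·(-10) − (-5)·(3) = 25
since m = R²·26 − 25²:  R² = (625 + 1039) / 26 = 64
R = √64 = 8  ⇒  r_B = 8 − 1 = 7

rB=7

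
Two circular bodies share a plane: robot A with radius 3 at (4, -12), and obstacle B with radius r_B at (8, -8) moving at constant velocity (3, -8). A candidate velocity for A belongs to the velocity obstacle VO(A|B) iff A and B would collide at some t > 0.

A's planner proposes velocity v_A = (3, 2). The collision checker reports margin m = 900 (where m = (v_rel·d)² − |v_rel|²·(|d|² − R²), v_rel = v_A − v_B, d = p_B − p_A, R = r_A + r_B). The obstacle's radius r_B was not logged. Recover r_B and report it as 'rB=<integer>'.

m = 900
d = (4, 4);  v_rel = (0, 10),  |v_rel|² = 100
v_rel×d = (0)·(4) − (10)·(4) = -40
since m = R²·100 − (-40)²:  R² = (1600 + 900) / 100 = 25
R = √25 = 5  ⇒  r_B = 5 − 3 = 2

rB=2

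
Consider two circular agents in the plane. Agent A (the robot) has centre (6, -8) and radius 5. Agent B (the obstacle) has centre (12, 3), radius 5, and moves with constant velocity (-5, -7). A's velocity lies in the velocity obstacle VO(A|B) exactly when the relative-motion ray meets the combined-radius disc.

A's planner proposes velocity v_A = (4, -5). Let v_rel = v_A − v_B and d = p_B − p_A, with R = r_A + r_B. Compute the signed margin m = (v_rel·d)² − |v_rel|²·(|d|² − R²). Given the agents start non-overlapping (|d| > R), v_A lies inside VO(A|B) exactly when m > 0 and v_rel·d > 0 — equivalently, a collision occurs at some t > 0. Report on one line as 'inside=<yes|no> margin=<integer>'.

d = (6, 11),  |d|² = 157;  R = 5+5 = 10,  c = 157−10² = 57
v_rel = (9, 2),  |v_rel|² = 85;  v_rel·d = (9)·(6) + (2)·(11) = 76
85·t² − 152·t + 57 = 0  ⇒  m = 76² − 85·57 = 931
m = 931 > 0,  v_rel·d = 76 > 0  ⇒  inside

inside=yes margin=931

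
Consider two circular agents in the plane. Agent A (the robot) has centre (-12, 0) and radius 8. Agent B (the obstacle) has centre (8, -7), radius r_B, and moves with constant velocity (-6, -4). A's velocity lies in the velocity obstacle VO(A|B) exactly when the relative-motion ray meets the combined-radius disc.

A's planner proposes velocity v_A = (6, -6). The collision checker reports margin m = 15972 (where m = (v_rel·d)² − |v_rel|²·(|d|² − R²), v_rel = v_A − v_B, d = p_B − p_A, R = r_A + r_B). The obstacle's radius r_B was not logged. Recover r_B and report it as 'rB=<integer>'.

m = 15972
d = (20, -7);  v_rel = (12, -2),  |v_rel|² = 148
v_rel×d = (12)·(-7) − (-2)·(20) = -44
since m = R²·148 − (-44)²:  R² = (1936 + 15972) / 148 = 121
R = √121 = 11  ⇒  r_B = 11 − 8 = 3

rB=3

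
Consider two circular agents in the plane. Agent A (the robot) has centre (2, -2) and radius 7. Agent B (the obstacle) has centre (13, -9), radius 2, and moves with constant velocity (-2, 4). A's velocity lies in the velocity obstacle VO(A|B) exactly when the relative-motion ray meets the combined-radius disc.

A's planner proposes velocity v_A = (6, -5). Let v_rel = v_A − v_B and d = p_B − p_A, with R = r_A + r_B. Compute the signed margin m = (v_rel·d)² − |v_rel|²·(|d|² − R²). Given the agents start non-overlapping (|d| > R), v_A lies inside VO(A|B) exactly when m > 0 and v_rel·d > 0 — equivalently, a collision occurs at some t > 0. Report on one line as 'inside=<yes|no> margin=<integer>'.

d = (11, -7),  |d|² = 170;  R = 7+2 = 9,  c = 170−9² = 89
v_rel = (8, -9),  |v_rel|² = 145;  v_rel·d = (8)·(11) + (-9)·(-7) = 151
145·t² − 302·t + 89 = 0  ⇒  m = 151² − 145·89 = 9896
m = 9896 > 0,  v_rel·d = 151 > 0  ⇒  inside

inside=yes margin=9896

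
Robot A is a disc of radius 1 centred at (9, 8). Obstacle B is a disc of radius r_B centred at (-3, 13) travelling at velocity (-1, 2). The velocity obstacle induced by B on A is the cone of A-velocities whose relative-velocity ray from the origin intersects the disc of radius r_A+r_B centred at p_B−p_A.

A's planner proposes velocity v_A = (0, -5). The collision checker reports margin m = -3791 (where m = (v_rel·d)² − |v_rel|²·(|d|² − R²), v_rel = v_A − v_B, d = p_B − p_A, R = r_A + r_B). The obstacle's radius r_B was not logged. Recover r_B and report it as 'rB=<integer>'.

m = -3791
d = (-12, 5);  v_rel = (1, -7),  |v_rel|² = 50
v_rel×d = (1)·(5) − (-7)·(-12) = -79
since m = R²·50 − (-79)²:  R² = (6241 + -3791) / 50 = 49
R = √49 = 7  ⇒  r_B = 7 − 1 = 6

rB=6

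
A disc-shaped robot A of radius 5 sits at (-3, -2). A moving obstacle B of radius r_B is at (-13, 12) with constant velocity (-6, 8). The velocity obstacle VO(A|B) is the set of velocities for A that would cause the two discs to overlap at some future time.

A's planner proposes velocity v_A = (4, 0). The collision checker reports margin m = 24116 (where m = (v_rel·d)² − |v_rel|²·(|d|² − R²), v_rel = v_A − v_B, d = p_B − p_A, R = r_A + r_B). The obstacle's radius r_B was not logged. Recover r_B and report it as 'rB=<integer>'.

m = 24116
d = (-10, 14);  v_rel = (10, -8),  |v_rel|² = 164
v_rel×d = (10)·(14) − (-8)·(-10) = 60
since m = R²·164 − 60²:  R² = (3600 + 24116) / 164 = 169
R = √169 = 13  ⇒  r_B = 13 − 5 = 8

rB=8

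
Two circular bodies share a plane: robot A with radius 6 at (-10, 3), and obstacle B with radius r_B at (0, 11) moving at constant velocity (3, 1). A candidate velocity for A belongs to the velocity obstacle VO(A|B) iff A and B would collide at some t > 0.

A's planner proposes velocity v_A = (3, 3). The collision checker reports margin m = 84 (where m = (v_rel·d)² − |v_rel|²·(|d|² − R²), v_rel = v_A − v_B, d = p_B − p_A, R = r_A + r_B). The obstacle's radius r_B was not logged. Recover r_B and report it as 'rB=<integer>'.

m = 84
d = (10, 8);  v_rel = (0, 2),  |v_rel|² = 4
v_rel×d = (0)·(8) − (2)·(10) = -20
since m = R²·4 − (-20)²:  R² = (400 + 84) / 4 = 121
R = √121 = 11  ⇒  r_B = 11 − 6 = 5

rB=5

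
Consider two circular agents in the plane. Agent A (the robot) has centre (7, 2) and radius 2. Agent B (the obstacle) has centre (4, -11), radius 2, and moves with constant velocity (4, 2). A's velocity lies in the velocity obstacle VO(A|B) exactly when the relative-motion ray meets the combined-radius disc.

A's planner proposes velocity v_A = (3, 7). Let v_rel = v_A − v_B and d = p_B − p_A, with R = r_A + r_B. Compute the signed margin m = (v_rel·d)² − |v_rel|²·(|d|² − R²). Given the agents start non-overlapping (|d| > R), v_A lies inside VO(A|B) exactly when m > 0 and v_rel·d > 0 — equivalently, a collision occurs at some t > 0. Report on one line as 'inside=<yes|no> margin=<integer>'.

d = (-3, -13),  |d|² = 178;  R = 2+2 = 4,  c = 178−4² = 162
v_rel = (-1, 5),  |v_rel|² = 26;  v_rel·d = (-1)·(-3) + (5)·(-13) = -62
26·t² + 124·t + 162 = 0  ⇒  m = (-62)² − 26·162 = -368
m = -368 < 0,  v_rel·d = -62 < 0  ⇒  outside

inside=no margin=-368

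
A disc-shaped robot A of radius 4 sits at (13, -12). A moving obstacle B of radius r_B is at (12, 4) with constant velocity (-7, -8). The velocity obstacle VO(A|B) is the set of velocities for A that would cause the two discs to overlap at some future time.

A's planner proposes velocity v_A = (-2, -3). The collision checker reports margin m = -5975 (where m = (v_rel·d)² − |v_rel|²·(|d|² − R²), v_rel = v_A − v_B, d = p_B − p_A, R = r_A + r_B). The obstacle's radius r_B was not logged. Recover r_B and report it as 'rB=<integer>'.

m = -5975
d = (-1, 16);  v_rel = (5, 5),  |v_rel|² = 50
v_rel×d = (5)·(16) − (5)·(-1) = 85
since m = R²·50 − 85²:  R² = (7225 + -5975) / 50 = 25
R = √25 = 5  ⇒  r_B = 5 − 4 = 1

rB=1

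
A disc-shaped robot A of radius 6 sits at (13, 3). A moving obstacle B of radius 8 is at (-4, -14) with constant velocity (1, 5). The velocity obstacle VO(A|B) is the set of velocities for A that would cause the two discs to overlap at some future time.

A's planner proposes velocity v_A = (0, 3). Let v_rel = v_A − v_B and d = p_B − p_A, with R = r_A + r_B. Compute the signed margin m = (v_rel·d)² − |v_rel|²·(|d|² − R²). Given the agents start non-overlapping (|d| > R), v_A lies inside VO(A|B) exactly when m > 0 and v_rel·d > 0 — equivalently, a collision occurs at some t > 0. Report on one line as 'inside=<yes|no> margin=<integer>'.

d = (-17, -17),  |d|² = 578;  R = 6+8 = 14,  c = 578−14² = 382
v_rel = (-1, -2),  |v_rel|² = 5;  v_rel·d = (-1)·(-17) + (-2)·(-17) = 51
5·t² − 102·t + 382 = 0  ⇒  m = 51² − 5·382 = 691
m = 691 > 0,  v_rel·d = 51 > 0  ⇒  inside

inside=yes margin=691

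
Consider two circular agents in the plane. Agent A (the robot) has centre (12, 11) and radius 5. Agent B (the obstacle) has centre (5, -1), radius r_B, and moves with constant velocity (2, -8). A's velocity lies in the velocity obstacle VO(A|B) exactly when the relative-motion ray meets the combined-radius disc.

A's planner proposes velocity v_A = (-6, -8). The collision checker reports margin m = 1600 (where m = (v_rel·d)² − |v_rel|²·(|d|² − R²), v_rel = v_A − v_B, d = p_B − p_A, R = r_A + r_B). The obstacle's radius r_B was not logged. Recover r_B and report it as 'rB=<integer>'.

m = 1600
d = (-7, -12);  v_rel = (-8, 0),  |v_rel|² = 64
v_rel×d = (-8)·(-12) − (0)·(-7) = 96
since m = R²·64 − 96²:  R² = (9216 + 1600) / 64 = 169
R = √169 = 13  ⇒  r_B = 13 − 5 = 8

rB=8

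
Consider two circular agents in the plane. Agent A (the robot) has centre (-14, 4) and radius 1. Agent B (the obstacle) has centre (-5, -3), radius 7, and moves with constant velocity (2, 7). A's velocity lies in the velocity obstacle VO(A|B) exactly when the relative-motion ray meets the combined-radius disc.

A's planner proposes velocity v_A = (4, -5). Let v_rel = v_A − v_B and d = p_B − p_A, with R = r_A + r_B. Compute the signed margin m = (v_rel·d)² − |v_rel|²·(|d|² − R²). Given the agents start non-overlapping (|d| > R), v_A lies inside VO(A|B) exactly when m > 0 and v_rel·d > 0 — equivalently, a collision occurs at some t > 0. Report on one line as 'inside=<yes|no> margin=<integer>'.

d = (9, -7),  |d|² = 130;  R = 1+7 = 8,  c = 130−8² = 66
v_rel = (2, -12),  |v_rel|² = 148;  v_rel·d = (2)·(9) + (-12)·(-7) = 102
148·t² − 204·t + 66 = 0  ⇒  m = 102² − 148·66 = 636
m = 636 > 0,  v_rel·d = 102 > 0  ⇒  inside

inside=yes margin=636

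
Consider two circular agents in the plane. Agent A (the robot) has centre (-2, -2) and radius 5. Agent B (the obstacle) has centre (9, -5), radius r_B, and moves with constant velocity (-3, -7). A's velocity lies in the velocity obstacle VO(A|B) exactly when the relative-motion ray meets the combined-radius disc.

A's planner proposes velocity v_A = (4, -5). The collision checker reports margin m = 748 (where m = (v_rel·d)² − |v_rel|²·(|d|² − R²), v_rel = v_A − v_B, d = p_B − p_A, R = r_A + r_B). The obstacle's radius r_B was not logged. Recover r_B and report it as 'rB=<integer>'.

m = 748
d = (11, -3);  v_rel = (7, 2),  |v_rel|² = 53
v_rel×d = (7)·(-3) − (2)·(11) = -43
since m = R²·53 − (-43)²:  R² = (1849 + 748) / 53 = 49
R = √49 = 7  ⇒  r_B = 7 − 5 = 2

rB=2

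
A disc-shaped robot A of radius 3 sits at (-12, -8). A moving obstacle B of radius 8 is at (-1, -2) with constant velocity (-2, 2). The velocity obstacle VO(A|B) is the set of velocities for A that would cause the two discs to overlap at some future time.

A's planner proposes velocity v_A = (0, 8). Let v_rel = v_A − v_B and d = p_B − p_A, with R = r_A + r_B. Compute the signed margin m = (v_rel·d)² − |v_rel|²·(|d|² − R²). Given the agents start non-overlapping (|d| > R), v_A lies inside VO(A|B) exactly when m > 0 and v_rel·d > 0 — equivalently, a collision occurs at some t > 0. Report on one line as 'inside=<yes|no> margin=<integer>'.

d = (11, 6),  |d|² = 157;  R = 3+8 = 11,  c = 157−11² = 36
v_rel = (2, 6),  |v_rel|² = 40;  v_rel·d = (2)·(11) + (6)·(6) = 58
40·t² − 116·t + 36 = 0  ⇒  m = 58² − 40·36 = 1924
m = 1924 > 0,  v_rel·d = 58 > 0  ⇒  inside

inside=yes margin=1924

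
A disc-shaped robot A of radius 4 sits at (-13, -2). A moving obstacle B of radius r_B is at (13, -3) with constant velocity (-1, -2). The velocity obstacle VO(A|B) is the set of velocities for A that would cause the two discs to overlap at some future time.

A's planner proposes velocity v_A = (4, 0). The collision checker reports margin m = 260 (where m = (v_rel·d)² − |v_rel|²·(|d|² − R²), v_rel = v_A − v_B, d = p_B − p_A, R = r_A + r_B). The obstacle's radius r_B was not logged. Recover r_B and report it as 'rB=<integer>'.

m = 260
d = (26, -1);  v_rel = (5, 2),  |v_rel|² = 29
v_rel×d = (5)·(-1) − (2)·(26) = -57
since m = R²·29 − (-57)²:  R² = (3249 + 260) / 29 = 121
R = √121 = 11  ⇒  r_B = 11 − 4 = 7

rB=7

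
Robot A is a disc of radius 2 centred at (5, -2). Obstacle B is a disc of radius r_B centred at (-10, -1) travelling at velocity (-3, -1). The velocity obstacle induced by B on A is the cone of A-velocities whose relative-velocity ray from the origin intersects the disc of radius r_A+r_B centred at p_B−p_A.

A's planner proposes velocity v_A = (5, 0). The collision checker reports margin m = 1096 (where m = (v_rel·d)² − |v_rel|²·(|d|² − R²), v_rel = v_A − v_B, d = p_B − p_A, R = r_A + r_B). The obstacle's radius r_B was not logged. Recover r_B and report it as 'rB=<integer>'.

m = 1096
d = (-15, 1);  v_rel = (8, 1),  |v_rel|² = 65
v_rel×d = (8)·(1) − (1)·(-15) = 23
since m = R²·65 − 23²:  R² = (529 + 1096) / 65 = 25
R = √25 = 5  ⇒  r_B = 5 − 2 = 3

rB=3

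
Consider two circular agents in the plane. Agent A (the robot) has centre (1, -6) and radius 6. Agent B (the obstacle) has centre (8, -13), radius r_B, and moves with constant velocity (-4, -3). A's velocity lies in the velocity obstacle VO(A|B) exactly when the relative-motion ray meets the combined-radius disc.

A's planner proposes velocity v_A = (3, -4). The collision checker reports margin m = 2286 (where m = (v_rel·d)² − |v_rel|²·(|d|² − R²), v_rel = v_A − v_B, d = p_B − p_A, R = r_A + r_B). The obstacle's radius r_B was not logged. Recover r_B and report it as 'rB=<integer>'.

m = 2286
d = (7, -7);  v_rel = (7, -1),  |v_rel|² = 50
v_rel×d = (7)·(-7) − (-1)·(7) = -42
since m = R²·50 − (-42)²:  R² = (1764 + 2286) / 50 = 81
R = √81 = 9  ⇒  r_B = 9 − 6 = 3

rB=3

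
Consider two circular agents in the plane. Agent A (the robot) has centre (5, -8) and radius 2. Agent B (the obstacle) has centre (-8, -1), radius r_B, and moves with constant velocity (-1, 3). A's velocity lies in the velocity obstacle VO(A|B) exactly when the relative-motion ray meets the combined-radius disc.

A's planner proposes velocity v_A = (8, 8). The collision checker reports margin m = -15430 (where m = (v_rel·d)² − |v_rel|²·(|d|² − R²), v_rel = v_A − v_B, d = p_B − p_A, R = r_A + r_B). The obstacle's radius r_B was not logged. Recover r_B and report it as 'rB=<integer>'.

m = -15430
d = (-13, 7);  v_rel = (9, 5),  |v_rel|² = 106
v_rel×d = (9)·(7) − (5)·(-13) = 128
since m = R²·106 − 128²:  R² = (16384 + -15430) / 106 = 9
R = √9 = 3  ⇒  r_B = 3 − 2 = 1

rB=1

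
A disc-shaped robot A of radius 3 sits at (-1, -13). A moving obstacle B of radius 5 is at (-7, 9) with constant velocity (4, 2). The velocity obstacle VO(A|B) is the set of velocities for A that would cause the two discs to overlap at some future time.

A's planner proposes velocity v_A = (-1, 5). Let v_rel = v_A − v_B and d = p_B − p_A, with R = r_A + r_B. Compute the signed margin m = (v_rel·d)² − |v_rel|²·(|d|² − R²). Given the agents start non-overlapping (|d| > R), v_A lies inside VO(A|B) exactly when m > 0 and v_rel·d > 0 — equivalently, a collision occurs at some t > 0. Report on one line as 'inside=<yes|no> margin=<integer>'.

d = (-6, 22),  |d|² = 520;  R = 3+5 = 8,  c = 520−8² = 456
v_rel = (-5, 3),  |v_rel|² = 34;  v_rel·d = (-5)·(-6) + (3)·(22) = 96
34·t² − 192·t + 456 = 0  ⇒  m = 96² − 34·456 = -6288
m = -6288 < 0,  v_rel·d = 96 > 0  ⇒  outside

inside=no margin=-6288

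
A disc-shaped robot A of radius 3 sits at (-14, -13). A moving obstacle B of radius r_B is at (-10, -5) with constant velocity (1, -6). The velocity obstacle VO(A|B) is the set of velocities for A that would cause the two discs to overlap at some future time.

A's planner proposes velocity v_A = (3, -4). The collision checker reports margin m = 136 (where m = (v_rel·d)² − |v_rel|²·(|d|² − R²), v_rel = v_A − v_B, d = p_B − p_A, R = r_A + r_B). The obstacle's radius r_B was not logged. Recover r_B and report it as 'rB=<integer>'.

m = 136
d = (4, 8);  v_rel = (2, 2),  |v_rel|² = 8
v_rel×d = (2)·(8) − (2)·(4) = 8
since m = R²·8 − 8²:  R² = (64 + 136) / 8 = 25
R = √25 = 5  ⇒  r_B = 5 − 3 = 2

rB=2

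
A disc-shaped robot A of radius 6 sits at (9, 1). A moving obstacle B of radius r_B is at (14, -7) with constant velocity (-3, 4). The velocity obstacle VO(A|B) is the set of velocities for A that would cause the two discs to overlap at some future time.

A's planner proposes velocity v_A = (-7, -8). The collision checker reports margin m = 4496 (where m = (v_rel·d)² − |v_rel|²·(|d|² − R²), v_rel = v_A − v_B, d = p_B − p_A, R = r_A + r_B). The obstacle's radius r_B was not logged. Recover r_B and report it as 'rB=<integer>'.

m = 4496
d = (5, -8);  v_rel = (-4, -12),  |v_rel|² = 160
v_rel×d = (-4)·(-8) − (-12)·(5) = 92
since m = R²·160 − 92²:  R² = (8464 + 4496) / 160 = 81
R = √81 = 9  ⇒  r_B = 9 − 6 = 3

rB=3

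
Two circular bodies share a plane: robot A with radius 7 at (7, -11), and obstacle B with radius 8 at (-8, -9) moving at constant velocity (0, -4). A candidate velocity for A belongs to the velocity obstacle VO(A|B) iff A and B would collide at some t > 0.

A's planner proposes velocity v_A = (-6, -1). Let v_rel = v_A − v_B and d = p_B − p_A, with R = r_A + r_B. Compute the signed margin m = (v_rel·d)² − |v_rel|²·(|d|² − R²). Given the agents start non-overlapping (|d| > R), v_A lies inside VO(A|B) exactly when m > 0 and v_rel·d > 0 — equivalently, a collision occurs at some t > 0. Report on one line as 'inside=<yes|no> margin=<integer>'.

d = (-15, 2),  |d|² = 229;  R = 7+8 = 15,  c = 229−15² = 4
v_rel = (-6, 3),  |v_rel|² = 45;  v_rel·d = (-6)·(-15) + (3)·(2) = 96
45·t² − 192·t + 4 = 0  ⇒  m = 96² − 45·4 = 9036
m = 9036 > 0,  v_rel·d = 96 > 0  ⇒  inside

inside=yes margin=9036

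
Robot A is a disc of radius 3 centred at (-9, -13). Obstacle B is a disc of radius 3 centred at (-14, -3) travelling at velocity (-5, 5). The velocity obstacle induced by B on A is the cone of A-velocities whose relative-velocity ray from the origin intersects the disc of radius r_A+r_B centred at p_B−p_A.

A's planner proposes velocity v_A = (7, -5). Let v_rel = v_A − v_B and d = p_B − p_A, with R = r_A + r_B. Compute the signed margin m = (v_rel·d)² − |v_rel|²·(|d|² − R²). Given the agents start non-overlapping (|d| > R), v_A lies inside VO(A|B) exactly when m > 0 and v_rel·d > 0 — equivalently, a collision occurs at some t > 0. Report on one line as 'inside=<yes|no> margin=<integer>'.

d = (-5, 10),  |d|² = 125;  R = 3+3 = 6,  c = 125−6² = 89
v_rel = (12, -10),  |v_rel|² = 244;  v_rel·d = (12)·(-5) + (-10)·(10) = -160
244·t² + 320·t + 89 = 0  ⇒  m = (-160)² − 244·89 = 3884
m = 3884 > 0,  v_rel·d = -160 < 0  ⇒  outside

inside=no margin=3884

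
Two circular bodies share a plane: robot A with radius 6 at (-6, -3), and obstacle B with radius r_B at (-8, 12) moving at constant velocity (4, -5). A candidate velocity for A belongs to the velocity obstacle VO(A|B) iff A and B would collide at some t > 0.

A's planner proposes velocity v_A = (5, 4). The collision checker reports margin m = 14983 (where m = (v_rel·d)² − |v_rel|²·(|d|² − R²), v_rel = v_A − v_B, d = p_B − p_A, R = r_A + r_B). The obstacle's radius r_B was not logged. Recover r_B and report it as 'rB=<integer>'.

m = 14983
d = (-2, 15);  v_rel = (1, 9),  |v_rel|² = 82
v_rel×d = (1)·(15) − (9)·(-2) = 33
since m = R²·82 − 33²:  R² = (1089 + 14983) / 82 = 196
R = √196 = 14  ⇒  r_B = 14 − 6 = 8

rB=8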